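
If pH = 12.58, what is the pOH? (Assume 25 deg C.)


At 25 deg C, pH + pOH = 14.
pOH = 14 - pH = 14 - 12.58
pOH = 1.42:

1.42


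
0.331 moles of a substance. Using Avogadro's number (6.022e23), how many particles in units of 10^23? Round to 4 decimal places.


N = n * NA, then divide by 1e23 for the requested units.
N / 1e23 = n * 6.022
N / 1e23 = 0.331 * 6.022
N / 1e23 = 1.993282, rounded to 4 dp:

1.9933


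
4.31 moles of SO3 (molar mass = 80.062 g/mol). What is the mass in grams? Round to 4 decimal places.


mass = n * M
mass = 4.31 * 80.062
mass = 345.06722 g, rounded to 4 dp:

345.0672 g


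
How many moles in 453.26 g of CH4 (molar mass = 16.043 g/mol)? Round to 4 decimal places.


n = mass / M
n = 453.26 / 16.043
n = 28.25282054 mol, rounded to 4 dp:

28.2528 mol


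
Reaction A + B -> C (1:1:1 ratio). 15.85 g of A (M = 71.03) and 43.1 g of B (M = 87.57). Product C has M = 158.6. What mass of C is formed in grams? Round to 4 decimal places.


Find moles of each reactant; the smaller value is the limiting reagent in a 1:1:1 reaction, so moles_C equals moles of the limiter.
n_A = mass_A / M_A = 15.85 / 71.03 = 0.223145 mol
n_B = mass_B / M_B = 43.1 / 87.57 = 0.492178 mol
Limiting reagent: A (smaller), n_limiting = 0.223145 mol
mass_C = n_limiting * M_C = 0.223145 * 158.6
mass_C = 35.390797 g, rounded to 4 dp:

35.3908 g


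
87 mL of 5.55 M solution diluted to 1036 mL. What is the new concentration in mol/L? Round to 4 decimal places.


Dilution: M1*V1 = M2*V2, solve for M2.
M2 = M1*V1 / V2
M2 = 5.55 * 87 / 1036
M2 = 482.85 / 1036
M2 = 0.46607143 mol/L, rounded to 4 dp:

0.4661 mol/L


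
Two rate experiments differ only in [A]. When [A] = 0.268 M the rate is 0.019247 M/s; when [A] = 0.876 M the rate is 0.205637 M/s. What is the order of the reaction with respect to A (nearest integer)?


Rate is proportional to [A]^n, so rate2/rate1 = ([A]2/[A]1)^n. Take logs to solve for n.
rate2/rate1 = 0.205637 / 0.019247 = 10.6841
[A]2/[A]1 = 0.876 / 0.268 = 3.2687
n = ln(10.6841) / ln(3.2687) = 2.0
Nearest integer order:

2


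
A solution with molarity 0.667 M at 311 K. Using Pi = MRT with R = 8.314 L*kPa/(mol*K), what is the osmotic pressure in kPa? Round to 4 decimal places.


Osmotic pressure (van't Hoff): Pi = M*R*T.
RT = 8.314 * 311 = 2585.654
Pi = 0.667 * 2585.654
Pi = 1724.631218 kPa, rounded to 4 dp:

1724.6312 kPa


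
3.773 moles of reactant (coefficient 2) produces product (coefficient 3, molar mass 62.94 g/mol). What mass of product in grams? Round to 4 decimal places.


Use the coefficient ratio to convert reactant moles to product moles, then multiply by the product's molar mass.
moles_P = moles_R * (coeff_P / coeff_R) = 3.773 * (3/2) = 5.6595
mass_P = moles_P * M_P = 5.6595 * 62.94
mass_P = 356.20893 g, rounded to 4 dp:

356.2089 g


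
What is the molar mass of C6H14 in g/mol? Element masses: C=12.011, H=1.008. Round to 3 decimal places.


M = sum(count * atomic_mass) over atoms.
M = 6*12.011 + 14*1.008
M = 72.066 + 14.112
M = 86.178 g/mol, rounded to 3 dp:

86.178 g/mol


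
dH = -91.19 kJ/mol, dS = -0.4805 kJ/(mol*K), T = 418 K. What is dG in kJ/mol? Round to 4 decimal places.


Gibbs: dG = dH - T*dS (consistent units, dS already in kJ/(mol*K)).
T*dS = 418 * -0.4805 = -200.849
dG = -91.19 - (-200.849)
dG = 109.659 kJ/mol, rounded to 4 dp:

109.6590 kJ/mol


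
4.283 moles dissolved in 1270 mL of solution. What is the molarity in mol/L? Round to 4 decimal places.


Convert volume to liters: V_L = V_mL / 1000.
V_L = 1270 / 1000 = 1.27 L
M = n / V_L = 4.283 / 1.27
M = 3.37244094 mol/L, rounded to 4 dp:

3.3724 mol/L


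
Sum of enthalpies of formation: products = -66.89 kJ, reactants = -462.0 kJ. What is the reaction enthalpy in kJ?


dH_rxn = sum(dH_f products) - sum(dH_f reactants)
dH_rxn = -66.89 - (-462.0)
dH_rxn = 395.11 kJ:

395.11 kJ


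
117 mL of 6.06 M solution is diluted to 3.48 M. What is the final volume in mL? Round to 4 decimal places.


Dilution: M1*V1 = M2*V2, solve for V2.
V2 = M1*V1 / M2
V2 = 6.06 * 117 / 3.48
V2 = 709.02 / 3.48
V2 = 203.74137931 mL, rounded to 4 dp:

203.7414 mL


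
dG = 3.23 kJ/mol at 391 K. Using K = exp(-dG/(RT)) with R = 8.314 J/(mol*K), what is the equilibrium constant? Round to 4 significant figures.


dG is in kJ/mol; multiply by 1000 to match R in J/(mol*K).
RT = 8.314 * 391 = 3250.774 J/mol
exponent = -dG*1000 / (RT) = -(3.23*1000) / 3250.774 = -0.99360952
K = exp(-0.99360952)
K = 0.3702379, rounded to 4 significant figures:

0.3702


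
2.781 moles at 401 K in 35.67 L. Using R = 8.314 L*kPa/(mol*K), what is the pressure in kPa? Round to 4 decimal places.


PV = nRT, solve for P = nRT / V.
nRT = 2.781 * 8.314 * 401 = 9271.6148
P = 9271.6148 / 35.67
P = 259.92752453 kPa, rounded to 4 dp:

259.9275 kPa


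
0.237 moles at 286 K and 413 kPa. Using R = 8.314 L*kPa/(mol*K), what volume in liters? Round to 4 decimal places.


PV = nRT, solve for V = nRT / P.
nRT = 0.237 * 8.314 * 286 = 563.5395
V = 563.5395 / 413
V = 1.36450242 L, rounded to 4 dp:

1.3645 L


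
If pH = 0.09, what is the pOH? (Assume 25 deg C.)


At 25 deg C, pH + pOH = 14.
pOH = 14 - pH = 14 - 0.09
pOH = 13.91:

13.91


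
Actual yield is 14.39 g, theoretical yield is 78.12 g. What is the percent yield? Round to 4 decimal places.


% yield = 100 * actual / theoretical
% yield = 100 * 14.39 / 78.12
% yield = 18.4203789 %, rounded to 4 dp:

18.4204 %


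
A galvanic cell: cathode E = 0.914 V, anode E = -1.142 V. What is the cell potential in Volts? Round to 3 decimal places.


Standard cell potential: E_cell = E_cathode - E_anode.
E_cell = 0.914 - (-1.142)
E_cell = 2.056 V, rounded to 3 dp:

2.056 V


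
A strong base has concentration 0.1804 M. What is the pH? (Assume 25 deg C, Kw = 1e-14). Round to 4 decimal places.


A strong base dissociates completely, so [OH-] equals the given concentration.
pOH = -log10([OH-]) = -log10(0.1804) = 0.743763
pH = 14 - pOH = 14 - 0.743763
pH = 13.256237, rounded to 4 dp:

13.2562


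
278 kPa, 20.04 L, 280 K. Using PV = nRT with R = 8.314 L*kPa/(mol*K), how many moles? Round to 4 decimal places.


PV = nRT, solve for n = PV / (RT).
PV = 278 * 20.04 = 5571.12
RT = 8.314 * 280 = 2327.92
n = 5571.12 / 2327.92
n = 2.39317502 mol, rounded to 4 dp:

2.3932 mol


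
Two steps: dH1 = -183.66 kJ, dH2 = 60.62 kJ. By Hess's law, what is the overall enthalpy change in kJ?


Hess's law: enthalpy is a state function, so add the step enthalpies.
dH_total = dH1 + dH2 = -183.66 + (60.62)
dH_total = -123.04 kJ:

-123.04 kJ


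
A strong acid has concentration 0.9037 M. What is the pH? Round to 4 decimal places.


A strong acid dissociates completely, so [H+] equals the given concentration.
pH = -log10([H+]) = -log10(0.9037)
pH = 0.04397572, rounded to 4 dp:

0.0440


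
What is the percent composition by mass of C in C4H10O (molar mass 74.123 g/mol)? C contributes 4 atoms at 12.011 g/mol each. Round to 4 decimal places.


pct = 100 * (n_elem * M_elem) / M_total
mass_contribution = 4 * 12.011 = 48.044 g/mol
pct = 100 * 48.044 / 74.123
pct = 64.81658864 %, rounded to 4 dp:

64.8166 %


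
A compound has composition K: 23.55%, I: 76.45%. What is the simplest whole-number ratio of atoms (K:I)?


Assume 100 g of compound, divide each mass% by atomic mass to get moles, then normalize by the smallest to get a raw atom ratio.
Moles per 100 g: K: 23.55/39.098 = 0.6023, I: 76.45/126.904 = 0.6024
Raw ratio (divide by min = 0.6023): K: 1.0, I: 1.0
Multiply by 1 to clear fractions: K: 1.0 ~= 1, I: 1.0 ~= 1
Reduce by GCD to get the simplest whole-number ratio:

1:1


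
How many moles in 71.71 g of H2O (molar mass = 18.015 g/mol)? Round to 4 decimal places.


n = mass / M
n = 71.71 / 18.015
n = 3.98057175 mol, rounded to 4 dp:

3.9806 mol


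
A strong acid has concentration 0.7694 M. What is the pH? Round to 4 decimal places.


A strong acid dissociates completely, so [H+] equals the given concentration.
pH = -log10([H+]) = -log10(0.7694)
pH = 0.11384782, rounded to 4 dp:

0.1138


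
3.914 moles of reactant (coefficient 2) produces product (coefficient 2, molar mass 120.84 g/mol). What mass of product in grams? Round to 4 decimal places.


Use the coefficient ratio to convert reactant moles to product moles, then multiply by the product's molar mass.
moles_P = moles_R * (coeff_P / coeff_R) = 3.914 * (2/2) = 3.914
mass_P = moles_P * M_P = 3.914 * 120.84
mass_P = 472.96776 g, rounded to 4 dp:

472.9678 g


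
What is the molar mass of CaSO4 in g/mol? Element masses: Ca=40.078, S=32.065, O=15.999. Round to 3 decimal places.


M = sum(count * atomic_mass) over atoms.
M = 1*40.078 + 1*32.065 + 4*15.999
M = 40.078 + 32.065 + 63.996
M = 136.139 g/mol, rounded to 3 dp:

136.139 g/mol


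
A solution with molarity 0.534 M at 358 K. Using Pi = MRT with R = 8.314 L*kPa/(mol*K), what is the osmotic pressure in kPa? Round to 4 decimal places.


Osmotic pressure (van't Hoff): Pi = M*R*T.
RT = 8.314 * 358 = 2976.412
Pi = 0.534 * 2976.412
Pi = 1589.404008 kPa, rounded to 4 dp:

1589.4040 kPa


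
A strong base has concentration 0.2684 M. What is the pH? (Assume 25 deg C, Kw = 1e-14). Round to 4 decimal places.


A strong base dissociates completely, so [OH-] equals the given concentration.
pOH = -log10([OH-]) = -log10(0.2684) = 0.571217
pH = 14 - pOH = 14 - 0.571217
pH = 13.428783, rounded to 4 dp:

13.4288


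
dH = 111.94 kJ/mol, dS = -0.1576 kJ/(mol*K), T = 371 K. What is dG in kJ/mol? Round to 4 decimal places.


Gibbs: dG = dH - T*dS (consistent units, dS already in kJ/(mol*K)).
T*dS = 371 * -0.1576 = -58.4696
dG = 111.94 - (-58.4696)
dG = 170.4096 kJ/mol, rounded to 4 dp:

170.4096 kJ/mol


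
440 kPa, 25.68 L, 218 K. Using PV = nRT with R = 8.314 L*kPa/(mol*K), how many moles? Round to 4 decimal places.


PV = nRT, solve for n = PV / (RT).
PV = 440 * 25.68 = 11299.2
RT = 8.314 * 218 = 1812.452
n = 11299.2 / 1812.452
n = 6.23420648 mol, rounded to 4 dp:

6.2342 mol


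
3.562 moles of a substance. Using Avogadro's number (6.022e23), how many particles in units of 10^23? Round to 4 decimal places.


N = n * NA, then divide by 1e23 for the requested units.
N / 1e23 = n * 6.022
N / 1e23 = 3.562 * 6.022
N / 1e23 = 21.450364, rounded to 4 dp:

21.4504


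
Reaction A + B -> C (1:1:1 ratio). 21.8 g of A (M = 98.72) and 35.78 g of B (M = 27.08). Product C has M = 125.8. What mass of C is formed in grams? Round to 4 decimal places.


Find moles of each reactant; the smaller value is the limiting reagent in a 1:1:1 reaction, so moles_C equals moles of the limiter.
n_A = mass_A / M_A = 21.8 / 98.72 = 0.220827 mol
n_B = mass_B / M_B = 35.78 / 27.08 = 1.32127 mol
Limiting reagent: A (smaller), n_limiting = 0.220827 mol
mass_C = n_limiting * M_C = 0.220827 * 125.8
mass_C = 27.7800366 g, rounded to 4 dp:

27.7800 g


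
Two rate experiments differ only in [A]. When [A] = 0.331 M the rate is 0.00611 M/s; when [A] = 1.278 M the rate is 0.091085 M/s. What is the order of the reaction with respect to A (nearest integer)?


Rate is proportional to [A]^n, so rate2/rate1 = ([A]2/[A]1)^n. Take logs to solve for n.
rate2/rate1 = 0.091085 / 0.00611 = 14.9075
[A]2/[A]1 = 1.278 / 0.331 = 3.861
n = ln(14.9075) / ln(3.861) = 2.0
Nearest integer order:

2


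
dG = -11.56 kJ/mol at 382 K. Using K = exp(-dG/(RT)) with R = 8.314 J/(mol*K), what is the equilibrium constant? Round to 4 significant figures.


dG is in kJ/mol; multiply by 1000 to match R in J/(mol*K).
RT = 8.314 * 382 = 3175.948 J/mol
exponent = -dG*1000 / (RT) = -(-11.56*1000) / 3175.948 = 3.63985808
K = exp(3.63985808)
K = 38.086431, rounded to 4 significant figures:

38.09


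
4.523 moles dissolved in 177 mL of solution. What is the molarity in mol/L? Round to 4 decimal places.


Convert volume to liters: V_L = V_mL / 1000.
V_L = 177 / 1000 = 0.177 L
M = n / V_L = 4.523 / 0.177
M = 25.55367232 mol/L, rounded to 4 dp:

25.5537 mol/L


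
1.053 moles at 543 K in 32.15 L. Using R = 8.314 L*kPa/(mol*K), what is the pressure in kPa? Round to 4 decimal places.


PV = nRT, solve for P = nRT / V.
nRT = 1.053 * 8.314 * 543 = 4753.7706
P = 4753.7706 / 32.15
P = 147.86222706 kPa, rounded to 4 dp:

147.8622 kPa


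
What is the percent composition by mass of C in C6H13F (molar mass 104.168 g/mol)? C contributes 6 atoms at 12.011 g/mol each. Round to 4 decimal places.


pct = 100 * (n_elem * M_elem) / M_total
mass_contribution = 6 * 12.011 = 72.066 g/mol
pct = 100 * 72.066 / 104.168
pct = 69.18247446 %, rounded to 4 dp:

69.1825 %


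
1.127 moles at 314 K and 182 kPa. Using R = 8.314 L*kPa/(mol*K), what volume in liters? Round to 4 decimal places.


PV = nRT, solve for V = nRT / P.
nRT = 1.127 * 8.314 * 314 = 2942.1417
V = 2942.1417 / 182
V = 16.16561374 L, rounded to 4 dp:

16.1656 L


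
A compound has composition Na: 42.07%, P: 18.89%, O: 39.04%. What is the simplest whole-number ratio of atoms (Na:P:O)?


Assume 100 g of compound, divide each mass% by atomic mass to get moles, then normalize by the smallest to get a raw atom ratio.
Moles per 100 g: Na: 42.07/22.99 = 1.8299, P: 18.89/30.974 = 0.6099, O: 39.04/15.999 = 2.4402
Raw ratio (divide by min = 0.6099): Na: 3.001, P: 1.0, O: 4.001
Multiply by 1 to clear fractions: Na: 3.001 ~= 3, P: 1.0 ~= 1, O: 4.001 ~= 4
Reduce by GCD to get the simplest whole-number ratio:

3:1:4


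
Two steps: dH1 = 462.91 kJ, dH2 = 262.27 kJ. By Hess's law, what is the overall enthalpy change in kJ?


Hess's law: enthalpy is a state function, so add the step enthalpies.
dH_total = dH1 + dH2 = 462.91 + (262.27)
dH_total = 725.18 kJ:

725.18 kJ


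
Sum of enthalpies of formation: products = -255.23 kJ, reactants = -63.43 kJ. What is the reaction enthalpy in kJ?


dH_rxn = sum(dH_f products) - sum(dH_f reactants)
dH_rxn = -255.23 - (-63.43)
dH_rxn = -191.8 kJ:

-191.80 kJ


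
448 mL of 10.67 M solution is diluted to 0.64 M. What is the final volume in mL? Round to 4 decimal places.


Dilution: M1*V1 = M2*V2, solve for V2.
V2 = M1*V1 / M2
V2 = 10.67 * 448 / 0.64
V2 = 4780.16 / 0.64
V2 = 7469.0 mL, rounded to 4 dp:

7469.0000 mL


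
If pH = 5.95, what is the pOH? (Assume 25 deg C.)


At 25 deg C, pH + pOH = 14.
pOH = 14 - pH = 14 - 5.95
pOH = 8.05:

8.05


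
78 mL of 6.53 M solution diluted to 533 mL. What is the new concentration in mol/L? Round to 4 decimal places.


Dilution: M1*V1 = M2*V2, solve for M2.
M2 = M1*V1 / V2
M2 = 6.53 * 78 / 533
M2 = 509.34 / 533
M2 = 0.95560976 mol/L, rounded to 4 dp:

0.9556 mol/L


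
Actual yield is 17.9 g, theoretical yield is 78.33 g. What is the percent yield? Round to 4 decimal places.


% yield = 100 * actual / theoretical
% yield = 100 * 17.9 / 78.33
% yield = 22.85203626 %, rounded to 4 dp:

22.8520 %


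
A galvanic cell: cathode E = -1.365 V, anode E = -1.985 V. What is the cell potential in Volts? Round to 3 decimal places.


Standard cell potential: E_cell = E_cathode - E_anode.
E_cell = -1.365 - (-1.985)
E_cell = 0.62 V, rounded to 3 dp:

0.620 V


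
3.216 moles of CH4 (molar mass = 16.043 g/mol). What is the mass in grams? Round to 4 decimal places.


mass = n * M
mass = 3.216 * 16.043
mass = 51.594288 g, rounded to 4 dp:

51.5943 g


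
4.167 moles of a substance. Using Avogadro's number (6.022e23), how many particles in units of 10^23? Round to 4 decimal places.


N = n * NA, then divide by 1e23 for the requested units.
N / 1e23 = n * 6.022
N / 1e23 = 4.167 * 6.022
N / 1e23 = 25.093674, rounded to 4 dp:

25.0937


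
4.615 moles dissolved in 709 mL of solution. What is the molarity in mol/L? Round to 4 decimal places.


Convert volume to liters: V_L = V_mL / 1000.
V_L = 709 / 1000 = 0.709 L
M = n / V_L = 4.615 / 0.709
M = 6.50916784 mol/L, rounded to 4 dp:

6.5092 mol/L


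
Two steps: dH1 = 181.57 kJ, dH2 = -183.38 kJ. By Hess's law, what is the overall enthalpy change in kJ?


Hess's law: enthalpy is a state function, so add the step enthalpies.
dH_total = dH1 + dH2 = 181.57 + (-183.38)
dH_total = -1.81 kJ:

-1.81 kJ


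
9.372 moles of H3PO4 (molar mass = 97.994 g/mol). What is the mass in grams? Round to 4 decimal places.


mass = n * M
mass = 9.372 * 97.994
mass = 918.399768 g, rounded to 4 dp:

918.3998 g


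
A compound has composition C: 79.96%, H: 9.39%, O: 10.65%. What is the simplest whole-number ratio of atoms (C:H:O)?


Assume 100 g of compound, divide each mass% by atomic mass to get moles, then normalize by the smallest to get a raw atom ratio.
Moles per 100 g: C: 79.96/12.011 = 6.6572, H: 9.39/1.008 = 9.3155, O: 10.65/15.999 = 0.6657
Raw ratio (divide by min = 0.6657): C: 10.001, H: 13.994, O: 1.0
Multiply by 1 to clear fractions: C: 10.001 ~= 10, H: 13.994 ~= 14, O: 1.0 ~= 1
Reduce by GCD to get the simplest whole-number ratio:

10:14:1


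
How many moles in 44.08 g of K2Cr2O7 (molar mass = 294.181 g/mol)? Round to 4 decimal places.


n = mass / M
n = 44.08 / 294.181
n = 0.14983972 mol, rounded to 4 dp:

0.1498 mol


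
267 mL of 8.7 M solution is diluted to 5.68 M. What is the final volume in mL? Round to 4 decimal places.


Dilution: M1*V1 = M2*V2, solve for V2.
V2 = M1*V1 / M2
V2 = 8.7 * 267 / 5.68
V2 = 2322.9 / 5.68
V2 = 408.96126761 mL, rounded to 4 dp:

408.9613 mL


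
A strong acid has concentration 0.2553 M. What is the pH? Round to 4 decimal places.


A strong acid dissociates completely, so [H+] equals the given concentration.
pH = -log10([H+]) = -log10(0.2553)
pH = 0.59294919, rounded to 4 dp:

0.5929


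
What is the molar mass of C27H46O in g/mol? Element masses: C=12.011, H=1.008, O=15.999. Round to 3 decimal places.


M = sum(count * atomic_mass) over atoms.
M = 27*12.011 + 46*1.008 + 1*15.999
M = 324.297 + 46.368 + 15.999
M = 386.664 g/mol, rounded to 3 dp:

386.664 g/mol


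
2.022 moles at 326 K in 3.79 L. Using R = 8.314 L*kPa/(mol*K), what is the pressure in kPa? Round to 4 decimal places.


PV = nRT, solve for P = nRT / V.
nRT = 2.022 * 8.314 * 326 = 5480.356
P = 5480.356 / 3.79
P = 1446.00422164 kPa, rounded to 4 dp:

1446.0042 kPa


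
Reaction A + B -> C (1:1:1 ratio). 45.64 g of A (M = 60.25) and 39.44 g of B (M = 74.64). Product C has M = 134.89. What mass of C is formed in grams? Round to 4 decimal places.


Find moles of each reactant; the smaller value is the limiting reagent in a 1:1:1 reaction, so moles_C equals moles of the limiter.
n_A = mass_A / M_A = 45.64 / 60.25 = 0.75751 mol
n_B = mass_B / M_B = 39.44 / 74.64 = 0.528403 mol
Limiting reagent: B (smaller), n_limiting = 0.528403 mol
mass_C = n_limiting * M_C = 0.528403 * 134.89
mass_C = 71.27628067 g, rounded to 4 dp:

71.2763 g


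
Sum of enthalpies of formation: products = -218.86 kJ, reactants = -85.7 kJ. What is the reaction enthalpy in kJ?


dH_rxn = sum(dH_f products) - sum(dH_f reactants)
dH_rxn = -218.86 - (-85.7)
dH_rxn = -133.16 kJ:

-133.16 kJ


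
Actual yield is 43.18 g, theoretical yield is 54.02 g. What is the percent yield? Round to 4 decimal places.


% yield = 100 * actual / theoretical
% yield = 100 * 43.18 / 54.02
% yield = 79.93335802 %, rounded to 4 dp:

79.9334 %


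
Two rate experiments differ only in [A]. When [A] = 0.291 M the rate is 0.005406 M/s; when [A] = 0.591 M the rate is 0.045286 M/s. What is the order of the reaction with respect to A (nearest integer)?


Rate is proportional to [A]^n, so rate2/rate1 = ([A]2/[A]1)^n. Take logs to solve for n.
rate2/rate1 = 0.045286 / 0.005406 = 8.377
[A]2/[A]1 = 0.591 / 0.291 = 2.0309
n = ln(8.377) / ln(2.0309) = 3.0
Nearest integer order:

3


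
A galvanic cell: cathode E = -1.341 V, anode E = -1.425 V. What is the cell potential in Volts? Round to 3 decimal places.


Standard cell potential: E_cell = E_cathode - E_anode.
E_cell = -1.341 - (-1.425)
E_cell = 0.084 V, rounded to 3 dp:

0.084 V


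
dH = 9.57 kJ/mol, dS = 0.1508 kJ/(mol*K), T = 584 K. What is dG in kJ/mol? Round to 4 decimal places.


Gibbs: dG = dH - T*dS (consistent units, dS already in kJ/(mol*K)).
T*dS = 584 * 0.1508 = 88.0672
dG = 9.57 - (88.0672)
dG = -78.4972 kJ/mol, rounded to 4 dp:

-78.4972 kJ/mol


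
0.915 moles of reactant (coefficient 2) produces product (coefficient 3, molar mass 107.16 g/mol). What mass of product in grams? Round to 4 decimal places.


Use the coefficient ratio to convert reactant moles to product moles, then multiply by the product's molar mass.
moles_P = moles_R * (coeff_P / coeff_R) = 0.915 * (3/2) = 1.3725
mass_P = moles_P * M_P = 1.3725 * 107.16
mass_P = 147.0771 g, rounded to 4 dp:

147.0771 g


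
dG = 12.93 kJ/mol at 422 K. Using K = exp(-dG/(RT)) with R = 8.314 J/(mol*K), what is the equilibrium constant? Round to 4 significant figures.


dG is in kJ/mol; multiply by 1000 to match R in J/(mol*K).
RT = 8.314 * 422 = 3508.508 J/mol
exponent = -dG*1000 / (RT) = -(12.93*1000) / 3508.508 = -3.68532721
K = exp(-3.68532721)
K = 0.025088964, rounded to 4 significant figures:

0.02509


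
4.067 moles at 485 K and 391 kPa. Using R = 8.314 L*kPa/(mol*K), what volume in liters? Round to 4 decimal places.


PV = nRT, solve for V = nRT / P.
nRT = 4.067 * 8.314 * 485 = 16399.3234
V = 16399.3234 / 391
V = 41.94200358 L, rounded to 4 dp:

41.9420 L


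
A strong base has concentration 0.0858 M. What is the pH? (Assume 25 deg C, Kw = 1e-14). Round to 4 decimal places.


A strong base dissociates completely, so [OH-] equals the given concentration.
pOH = -log10([OH-]) = -log10(0.0858) = 1.066513
pH = 14 - pOH = 14 - 1.066513
pH = 12.933487, rounded to 4 dp:

12.9335


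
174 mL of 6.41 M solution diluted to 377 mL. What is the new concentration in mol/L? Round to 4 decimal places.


Dilution: M1*V1 = M2*V2, solve for M2.
M2 = M1*V1 / V2
M2 = 6.41 * 174 / 377
M2 = 1115.34 / 377
M2 = 2.95846154 mol/L, rounded to 4 dp:

2.9585 mol/L


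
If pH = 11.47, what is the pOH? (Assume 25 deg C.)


At 25 deg C, pH + pOH = 14.
pOH = 14 - pH = 14 - 11.47
pOH = 2.53:

2.53


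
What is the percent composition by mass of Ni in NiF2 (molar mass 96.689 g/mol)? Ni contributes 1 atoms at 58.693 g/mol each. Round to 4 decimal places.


pct = 100 * (n_elem * M_elem) / M_total
mass_contribution = 1 * 58.693 = 58.693 g/mol
pct = 100 * 58.693 / 96.689
pct = 60.7028721 %, rounded to 4 dp:

60.7029 %


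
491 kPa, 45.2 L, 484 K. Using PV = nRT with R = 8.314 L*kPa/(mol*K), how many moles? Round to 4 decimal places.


PV = nRT, solve for n = PV / (RT).
PV = 491 * 45.2 = 22193.2
RT = 8.314 * 484 = 4023.976
n = 22193.2 / 4023.976
n = 5.51524164 mol, rounded to 4 dp:

5.5152 mol


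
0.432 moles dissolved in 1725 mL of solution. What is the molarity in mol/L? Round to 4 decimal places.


Convert volume to liters: V_L = V_mL / 1000.
V_L = 1725 / 1000 = 1.725 L
M = n / V_L = 0.432 / 1.725
M = 0.25043478 mol/L, rounded to 4 dp:

0.2504 mol/L


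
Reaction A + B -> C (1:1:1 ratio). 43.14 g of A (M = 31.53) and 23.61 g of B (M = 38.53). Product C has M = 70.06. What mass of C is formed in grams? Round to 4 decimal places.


Find moles of each reactant; the smaller value is the limiting reagent in a 1:1:1 reaction, so moles_C equals moles of the limiter.
n_A = mass_A / M_A = 43.14 / 31.53 = 1.368221 mol
n_B = mass_B / M_B = 23.61 / 38.53 = 0.612769 mol
Limiting reagent: B (smaller), n_limiting = 0.612769 mol
mass_C = n_limiting * M_C = 0.612769 * 70.06
mass_C = 42.93059614 g, rounded to 4 dp:

42.9306 g


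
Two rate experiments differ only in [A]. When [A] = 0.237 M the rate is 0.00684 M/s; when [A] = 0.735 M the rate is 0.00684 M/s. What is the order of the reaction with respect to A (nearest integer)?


Rate is proportional to [A]^n, so rate2/rate1 = ([A]2/[A]1)^n. Take logs to solve for n.
rate2/rate1 = 0.00684 / 0.00684 = 1.0
[A]2/[A]1 = 0.735 / 0.237 = 3.1013
n = ln(1.0) / ln(3.1013) = 0.0
Nearest integer order:

0


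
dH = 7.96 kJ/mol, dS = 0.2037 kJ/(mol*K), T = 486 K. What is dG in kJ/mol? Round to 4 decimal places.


Gibbs: dG = dH - T*dS (consistent units, dS already in kJ/(mol*K)).
T*dS = 486 * 0.2037 = 98.9982
dG = 7.96 - (98.9982)
dG = -91.0382 kJ/mol, rounded to 4 dp:

-91.0382 kJ/mol


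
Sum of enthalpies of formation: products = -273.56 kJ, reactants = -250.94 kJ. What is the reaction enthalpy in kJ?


dH_rxn = sum(dH_f products) - sum(dH_f reactants)
dH_rxn = -273.56 - (-250.94)
dH_rxn = -22.62 kJ:

-22.62 kJ


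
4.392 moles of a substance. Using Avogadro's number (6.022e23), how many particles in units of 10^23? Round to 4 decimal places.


N = n * NA, then divide by 1e23 for the requested units.
N / 1e23 = n * 6.022
N / 1e23 = 4.392 * 6.022
N / 1e23 = 26.448624, rounded to 4 dp:

26.4486


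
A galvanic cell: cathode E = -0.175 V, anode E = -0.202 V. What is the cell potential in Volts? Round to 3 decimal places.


Standard cell potential: E_cell = E_cathode - E_anode.
E_cell = -0.175 - (-0.202)
E_cell = 0.027 V, rounded to 3 dp:

0.027 V


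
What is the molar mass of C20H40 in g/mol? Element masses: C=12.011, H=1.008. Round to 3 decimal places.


M = sum(count * atomic_mass) over atoms.
M = 20*12.011 + 40*1.008
M = 240.22 + 40.32
M = 280.54 g/mol, rounded to 3 dp:

280.540 g/mol


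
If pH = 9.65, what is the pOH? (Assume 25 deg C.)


At 25 deg C, pH + pOH = 14.
pOH = 14 - pH = 14 - 9.65
pOH = 4.35:

4.35


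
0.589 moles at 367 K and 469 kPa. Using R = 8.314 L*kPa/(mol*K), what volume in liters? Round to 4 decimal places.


PV = nRT, solve for V = nRT / P.
nRT = 0.589 * 8.314 * 367 = 1797.1792
V = 1797.1792 / 469
V = 3.83193859 L, rounded to 4 dp:

3.8319 L


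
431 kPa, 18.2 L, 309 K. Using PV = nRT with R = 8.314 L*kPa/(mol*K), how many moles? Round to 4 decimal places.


PV = nRT, solve for n = PV / (RT).
PV = 431 * 18.2 = 7844.2
RT = 8.314 * 309 = 2569.026
n = 7844.2 / 2569.026
n = 3.05337509 mol, rounded to 4 dp:

3.0534 mol


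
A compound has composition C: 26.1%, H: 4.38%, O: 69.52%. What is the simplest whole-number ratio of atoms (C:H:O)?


Assume 100 g of compound, divide each mass% by atomic mass to get moles, then normalize by the smallest to get a raw atom ratio.
Moles per 100 g: C: 26.1/12.011 = 2.173, H: 4.38/1.008 = 4.3452, O: 69.52/15.999 = 4.3453
Raw ratio (divide by min = 2.173): C: 1.0, H: 2.0, O: 2.0
Multiply by 1 to clear fractions: C: 1.0 ~= 1, H: 2.0 ~= 2, O: 2.0 ~= 2
Reduce by GCD to get the simplest whole-number ratio:

1:2:2


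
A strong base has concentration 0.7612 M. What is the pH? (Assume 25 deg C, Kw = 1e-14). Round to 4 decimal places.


A strong base dissociates completely, so [OH-] equals the given concentration.
pOH = -log10([OH-]) = -log10(0.7612) = 0.118501
pH = 14 - pOH = 14 - 0.118501
pH = 13.881499, rounded to 4 dp:

13.8815


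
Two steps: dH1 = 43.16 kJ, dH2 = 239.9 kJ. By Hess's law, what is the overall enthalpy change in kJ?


Hess's law: enthalpy is a state function, so add the step enthalpies.
dH_total = dH1 + dH2 = 43.16 + (239.9)
dH_total = 283.06 kJ:

283.06 kJ


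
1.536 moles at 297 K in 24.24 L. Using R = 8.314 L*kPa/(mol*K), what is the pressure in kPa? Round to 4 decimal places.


PV = nRT, solve for P = nRT / V.
nRT = 1.536 * 8.314 * 297 = 3792.7803
P = 3792.7803 / 24.24
P = 156.46783416 kPa, rounded to 4 dp:

156.4678 kPa


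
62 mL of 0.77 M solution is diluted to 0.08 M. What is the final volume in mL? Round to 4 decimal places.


Dilution: M1*V1 = M2*V2, solve for V2.
V2 = M1*V1 / M2
V2 = 0.77 * 62 / 0.08
V2 = 47.74 / 0.08
V2 = 596.75 mL, rounded to 4 dp:

596.7500 mL


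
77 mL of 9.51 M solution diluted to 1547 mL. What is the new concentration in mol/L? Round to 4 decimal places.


Dilution: M1*V1 = M2*V2, solve for M2.
M2 = M1*V1 / V2
M2 = 9.51 * 77 / 1547
M2 = 732.27 / 1547
M2 = 0.47334842 mol/L, rounded to 4 dp:

0.4733 mol/L


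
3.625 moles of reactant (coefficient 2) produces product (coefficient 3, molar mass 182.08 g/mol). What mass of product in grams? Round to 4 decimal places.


Use the coefficient ratio to convert reactant moles to product moles, then multiply by the product's molar mass.
moles_P = moles_R * (coeff_P / coeff_R) = 3.625 * (3/2) = 5.4375
mass_P = moles_P * M_P = 5.4375 * 182.08
mass_P = 990.06 g, rounded to 4 dp:

990.0600 g


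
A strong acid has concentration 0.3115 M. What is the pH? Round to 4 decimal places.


A strong acid dissociates completely, so [H+] equals the given concentration.
pH = -log10([H+]) = -log10(0.3115)
pH = 0.50654195, rounded to 4 dp:

0.5065


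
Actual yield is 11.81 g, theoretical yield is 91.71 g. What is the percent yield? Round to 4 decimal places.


% yield = 100 * actual / theoretical
% yield = 100 * 11.81 / 91.71
% yield = 12.8775488 %, rounded to 4 dp:

12.8775 %


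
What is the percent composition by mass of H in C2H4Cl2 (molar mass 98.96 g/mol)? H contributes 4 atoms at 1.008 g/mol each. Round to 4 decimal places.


pct = 100 * (n_elem * M_elem) / M_total
mass_contribution = 4 * 1.008 = 4.032 g/mol
pct = 100 * 4.032 / 98.96
pct = 4.07437348 %, rounded to 4 dp:

4.0744 %


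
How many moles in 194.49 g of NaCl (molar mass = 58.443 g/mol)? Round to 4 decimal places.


n = mass / M
n = 194.49 / 58.443
n = 3.32785791 mol, rounded to 4 dp:

3.3279 mol


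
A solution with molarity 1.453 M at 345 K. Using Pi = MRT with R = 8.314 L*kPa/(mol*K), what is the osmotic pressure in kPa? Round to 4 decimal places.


Osmotic pressure (van't Hoff): Pi = M*R*T.
RT = 8.314 * 345 = 2868.33
Pi = 1.453 * 2868.33
Pi = 4167.68349 kPa, rounded to 4 dp:

4167.6835 kPa


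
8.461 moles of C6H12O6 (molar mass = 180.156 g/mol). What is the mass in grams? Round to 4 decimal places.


mass = n * M
mass = 8.461 * 180.156
mass = 1524.299916 g, rounded to 4 dp:

1524.2999 g


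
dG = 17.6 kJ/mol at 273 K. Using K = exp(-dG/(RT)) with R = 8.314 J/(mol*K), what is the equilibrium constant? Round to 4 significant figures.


dG is in kJ/mol; multiply by 1000 to match R in J/(mol*K).
RT = 8.314 * 273 = 2269.722 J/mol
exponent = -dG*1000 / (RT) = -(17.6*1000) / 2269.722 = -7.7542536
K = exp(-7.7542536)
K = 0.00042891423, rounded to 4 significant figures:

0.0004289


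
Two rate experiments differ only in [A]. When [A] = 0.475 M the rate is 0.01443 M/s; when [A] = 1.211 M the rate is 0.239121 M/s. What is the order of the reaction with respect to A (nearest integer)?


Rate is proportional to [A]^n, so rate2/rate1 = ([A]2/[A]1)^n. Take logs to solve for n.
rate2/rate1 = 0.239121 / 0.01443 = 16.5711
[A]2/[A]1 = 1.211 / 0.475 = 2.5495
n = ln(16.5711) / ln(2.5495) = 3.0
Nearest integer order:

3


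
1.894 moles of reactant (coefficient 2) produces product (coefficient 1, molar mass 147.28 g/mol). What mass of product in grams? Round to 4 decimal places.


Use the coefficient ratio to convert reactant moles to product moles, then multiply by the product's molar mass.
moles_P = moles_R * (coeff_P / coeff_R) = 1.894 * (1/2) = 0.947
mass_P = moles_P * M_P = 0.947 * 147.28
mass_P = 139.47416 g, rounded to 4 dp:

139.4742 g


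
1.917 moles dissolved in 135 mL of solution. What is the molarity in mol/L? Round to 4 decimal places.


Convert volume to liters: V_L = V_mL / 1000.
V_L = 135 / 1000 = 0.135 L
M = n / V_L = 1.917 / 0.135
M = 14.2 mol/L, rounded to 4 dp:

14.2000 mol/L


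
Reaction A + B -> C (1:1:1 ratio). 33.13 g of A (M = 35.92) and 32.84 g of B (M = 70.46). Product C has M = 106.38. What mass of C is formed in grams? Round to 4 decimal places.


Find moles of each reactant; the smaller value is the limiting reagent in a 1:1:1 reaction, so moles_C equals moles of the limiter.
n_A = mass_A / M_A = 33.13 / 35.92 = 0.922327 mol
n_B = mass_B / M_B = 32.84 / 70.46 = 0.46608 mol
Limiting reagent: B (smaller), n_limiting = 0.46608 mol
mass_C = n_limiting * M_C = 0.46608 * 106.38
mass_C = 49.5815904 g, rounded to 4 dp:

49.5816 g


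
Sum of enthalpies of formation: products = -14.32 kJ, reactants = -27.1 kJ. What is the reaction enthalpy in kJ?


dH_rxn = sum(dH_f products) - sum(dH_f reactants)
dH_rxn = -14.32 - (-27.1)
dH_rxn = 12.78 kJ:

12.78 kJ


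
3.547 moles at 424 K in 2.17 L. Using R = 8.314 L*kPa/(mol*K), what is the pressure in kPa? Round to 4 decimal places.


PV = nRT, solve for P = nRT / V.
nRT = 3.547 * 8.314 * 424 = 12503.6574
P = 12503.6574 / 2.17
P = 5762.05410138 kPa, rounded to 4 dp:

5762.0541 kPa


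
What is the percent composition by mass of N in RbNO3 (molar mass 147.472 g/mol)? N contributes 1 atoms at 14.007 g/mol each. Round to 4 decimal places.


pct = 100 * (n_elem * M_elem) / M_total
mass_contribution = 1 * 14.007 = 14.007 g/mol
pct = 100 * 14.007 / 147.472
pct = 9.49807421 %, rounded to 4 dp:

9.4981 %


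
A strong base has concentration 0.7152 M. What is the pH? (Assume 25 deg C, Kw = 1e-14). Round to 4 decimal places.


A strong base dissociates completely, so [OH-] equals the given concentration.
pOH = -log10([OH-]) = -log10(0.7152) = 0.145572
pH = 14 - pOH = 14 - 0.145572
pH = 13.854428, rounded to 4 dp:

13.8544


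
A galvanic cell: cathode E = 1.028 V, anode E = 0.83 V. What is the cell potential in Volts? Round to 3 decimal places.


Standard cell potential: E_cell = E_cathode - E_anode.
E_cell = 1.028 - (0.83)
E_cell = 0.198 V, rounded to 3 dp:

0.198 V


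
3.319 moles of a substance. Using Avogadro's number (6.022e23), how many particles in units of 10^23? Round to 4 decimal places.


N = n * NA, then divide by 1e23 for the requested units.
N / 1e23 = n * 6.022
N / 1e23 = 3.319 * 6.022
N / 1e23 = 19.987018, rounded to 4 dp:

19.9870


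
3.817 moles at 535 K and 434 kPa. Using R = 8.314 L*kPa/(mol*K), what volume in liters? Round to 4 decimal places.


PV = nRT, solve for V = nRT / P.
nRT = 3.817 * 8.314 * 535 = 16977.9778
V = 16977.9778 / 434
V = 39.11976452 L, rounded to 4 dp:

39.1198 L


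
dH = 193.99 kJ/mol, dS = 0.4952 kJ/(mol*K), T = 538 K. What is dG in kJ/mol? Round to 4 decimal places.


Gibbs: dG = dH - T*dS (consistent units, dS already in kJ/(mol*K)).
T*dS = 538 * 0.4952 = 266.4176
dG = 193.99 - (266.4176)
dG = -72.4276 kJ/mol, rounded to 4 dp:

-72.4276 kJ/mol


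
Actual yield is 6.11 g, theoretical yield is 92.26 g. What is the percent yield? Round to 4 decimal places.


% yield = 100 * actual / theoretical
% yield = 100 * 6.11 / 92.26
% yield = 6.62258834 %, rounded to 4 dp:

6.6226 %


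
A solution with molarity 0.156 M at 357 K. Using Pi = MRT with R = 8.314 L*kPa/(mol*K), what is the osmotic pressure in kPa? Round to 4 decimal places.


Osmotic pressure (van't Hoff): Pi = M*R*T.
RT = 8.314 * 357 = 2968.098
Pi = 0.156 * 2968.098
Pi = 463.023288 kPa, rounded to 4 dp:

463.0233 kPa


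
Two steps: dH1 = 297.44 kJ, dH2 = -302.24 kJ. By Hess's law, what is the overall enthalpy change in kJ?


Hess's law: enthalpy is a state function, so add the step enthalpies.
dH_total = dH1 + dH2 = 297.44 + (-302.24)
dH_total = -4.8 kJ:

-4.80 kJ


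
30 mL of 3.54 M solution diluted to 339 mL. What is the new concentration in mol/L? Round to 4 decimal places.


Dilution: M1*V1 = M2*V2, solve for M2.
M2 = M1*V1 / V2
M2 = 3.54 * 30 / 339
M2 = 106.2 / 339
M2 = 0.31327434 mol/L, rounded to 4 dp:

0.3133 mol/L


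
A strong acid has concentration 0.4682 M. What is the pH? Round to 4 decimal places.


A strong acid dissociates completely, so [H+] equals the given concentration.
pH = -log10([H+]) = -log10(0.4682)
pH = 0.32956859, rounded to 4 dp:

0.3296


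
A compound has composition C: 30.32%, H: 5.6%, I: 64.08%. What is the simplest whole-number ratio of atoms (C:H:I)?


Assume 100 g of compound, divide each mass% by atomic mass to get moles, then normalize by the smallest to get a raw atom ratio.
Moles per 100 g: C: 30.32/12.011 = 2.5244, H: 5.6/1.008 = 5.5556, I: 64.08/126.904 = 0.5049
Raw ratio (divide by min = 0.5049): C: 4.999, H: 11.002, I: 1.0
Multiply by 1 to clear fractions: C: 4.999 ~= 5, H: 11.002 ~= 11, I: 1.0 ~= 1
Reduce by GCD to get the simplest whole-number ratio:

5:11:1


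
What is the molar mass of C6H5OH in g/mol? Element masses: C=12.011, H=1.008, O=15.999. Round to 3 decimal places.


M = sum(count * atomic_mass) over atoms.
M = 6*12.011 + 6*1.008 + 1*15.999
M = 72.066 + 6.048 + 15.999
M = 94.113 g/mol, rounded to 3 dp:

94.113 g/mol


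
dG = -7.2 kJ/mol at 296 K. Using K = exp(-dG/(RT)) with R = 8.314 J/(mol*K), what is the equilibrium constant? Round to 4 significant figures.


dG is in kJ/mol; multiply by 1000 to match R in J/(mol*K).
RT = 8.314 * 296 = 2460.944 J/mol
exponent = -dG*1000 / (RT) = -(-7.2*1000) / 2460.944 = 2.92570656
K = exp(2.92570656)
K = 18.647397, rounded to 4 significant figures:

18.65


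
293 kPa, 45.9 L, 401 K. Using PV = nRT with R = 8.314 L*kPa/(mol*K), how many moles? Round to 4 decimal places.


PV = nRT, solve for n = PV / (RT).
PV = 293 * 45.9 = 13448.7
RT = 8.314 * 401 = 3333.914
n = 13448.7 / 3333.914
n = 4.03390729 mol, rounded to 4 dp:

4.0339 mol


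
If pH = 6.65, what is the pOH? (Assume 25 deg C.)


At 25 deg C, pH + pOH = 14.
pOH = 14 - pH = 14 - 6.65
pOH = 7.35:

7.35


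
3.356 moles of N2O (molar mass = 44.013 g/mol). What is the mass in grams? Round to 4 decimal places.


mass = n * M
mass = 3.356 * 44.013
mass = 147.707628 g, rounded to 4 dp:

147.7076 g


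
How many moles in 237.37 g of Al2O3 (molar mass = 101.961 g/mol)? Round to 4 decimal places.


n = mass / M
n = 237.37 / 101.961
n = 2.328047 mol, rounded to 4 dp:

2.3280 mol


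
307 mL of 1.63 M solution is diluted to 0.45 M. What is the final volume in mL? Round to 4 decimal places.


Dilution: M1*V1 = M2*V2, solve for V2.
V2 = M1*V1 / M2
V2 = 1.63 * 307 / 0.45
V2 = 500.41 / 0.45
V2 = 1112.02222222 mL, rounded to 4 dp:

1112.0222 mL


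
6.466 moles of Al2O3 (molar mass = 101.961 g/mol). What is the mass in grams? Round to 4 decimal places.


mass = n * M
mass = 6.466 * 101.961
mass = 659.279826 g, rounded to 4 dp:

659.2798 g


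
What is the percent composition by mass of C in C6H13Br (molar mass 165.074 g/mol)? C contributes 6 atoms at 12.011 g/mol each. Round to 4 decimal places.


pct = 100 * (n_elem * M_elem) / M_total
mass_contribution = 6 * 12.011 = 72.066 g/mol
pct = 100 * 72.066 / 165.074
pct = 43.65678423 %, rounded to 4 dp:

43.6568 %


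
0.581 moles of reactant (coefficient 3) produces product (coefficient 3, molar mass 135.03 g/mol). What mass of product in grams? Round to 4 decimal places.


Use the coefficient ratio to convert reactant moles to product moles, then multiply by the product's molar mass.
moles_P = moles_R * (coeff_P / coeff_R) = 0.581 * (3/3) = 0.581
mass_P = moles_P * M_P = 0.581 * 135.03
mass_P = 78.45243 g, rounded to 4 dp:

78.4524 g


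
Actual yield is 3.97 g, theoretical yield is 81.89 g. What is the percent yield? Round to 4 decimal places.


% yield = 100 * actual / theoretical
% yield = 100 * 3.97 / 81.89
% yield = 4.84796678 %, rounded to 4 dp:

4.8480 %


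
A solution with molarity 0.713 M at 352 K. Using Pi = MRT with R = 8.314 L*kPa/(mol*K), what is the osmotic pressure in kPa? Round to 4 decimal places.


Osmotic pressure (van't Hoff): Pi = M*R*T.
RT = 8.314 * 352 = 2926.528
Pi = 0.713 * 2926.528
Pi = 2086.614464 kPa, rounded to 4 dp:

2086.6145 kPa


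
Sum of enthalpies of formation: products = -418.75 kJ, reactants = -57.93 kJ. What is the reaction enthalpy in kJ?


dH_rxn = sum(dH_f products) - sum(dH_f reactants)
dH_rxn = -418.75 - (-57.93)
dH_rxn = -360.82 kJ:

-360.82 kJ


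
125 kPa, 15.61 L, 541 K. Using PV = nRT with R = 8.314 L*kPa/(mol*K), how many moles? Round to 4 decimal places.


PV = nRT, solve for n = PV / (RT).
PV = 125 * 15.61 = 1951.25
RT = 8.314 * 541 = 4497.874
n = 1951.25 / 4497.874
n = 0.43381607 mol, rounded to 4 dp:

0.4338 mol


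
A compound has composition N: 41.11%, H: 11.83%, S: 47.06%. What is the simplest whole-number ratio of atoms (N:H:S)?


Assume 100 g of compound, divide each mass% by atomic mass to get moles, then normalize by the smallest to get a raw atom ratio.
Moles per 100 g: N: 41.11/14.007 = 2.935, H: 11.83/1.008 = 11.7361, S: 47.06/32.065 = 1.4676
Raw ratio (divide by min = 1.4676): N: 2.0, H: 7.997, S: 1.0
Multiply by 1 to clear fractions: N: 2.0 ~= 2, H: 7.997 ~= 8, S: 1.0 ~= 1
Reduce by GCD to get the simplest whole-number ratio:

2:8:1
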